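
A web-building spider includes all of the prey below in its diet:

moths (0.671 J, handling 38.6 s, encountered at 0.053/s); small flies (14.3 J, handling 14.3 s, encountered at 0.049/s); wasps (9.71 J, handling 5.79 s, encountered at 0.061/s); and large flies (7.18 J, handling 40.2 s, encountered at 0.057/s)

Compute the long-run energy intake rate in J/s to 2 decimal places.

0.27 J/s

R = (0.053×0.671 + 0.049×14.3 + 0.061×9.71 + 0.057×7.18) / (1 + 0.053×38.6 + 0.049×14.3 + 0.061×5.79 + 0.057×40.2) = 1.738/6.391 = 0.2719 J/s.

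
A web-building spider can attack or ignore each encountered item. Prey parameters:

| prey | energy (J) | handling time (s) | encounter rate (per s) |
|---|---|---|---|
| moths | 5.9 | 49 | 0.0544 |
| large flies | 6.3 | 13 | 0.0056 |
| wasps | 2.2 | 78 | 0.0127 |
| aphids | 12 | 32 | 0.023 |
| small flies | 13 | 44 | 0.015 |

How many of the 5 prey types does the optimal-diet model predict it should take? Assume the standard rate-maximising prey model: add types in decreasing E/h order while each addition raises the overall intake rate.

E/h in descending order: large flies 0.485, aphids 0.375, small flies 0.295, moths 0.12, wasps 0.0282 J/s. The optimal diet is the largest prefix of this list for which every included type satisfies E_i/h_i > R on the types above it.
Rate on top 1: 0.03289. aphids: 0.375 > 0.03289 → include.
Rate on top 2: 0.1721. small flies: 0.295 > 0.1721 → include.
Rate on top 3: 0.2051. moths: 0.12 < 0.2051 → exclude; stop.
Optimal diet: large flies, aphids, small flies — 3 of 5 types.

3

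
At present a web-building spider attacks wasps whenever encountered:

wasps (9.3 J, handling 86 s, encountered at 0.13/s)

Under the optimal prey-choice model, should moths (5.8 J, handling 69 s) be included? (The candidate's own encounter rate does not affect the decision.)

Intake rate on the current diet: R = (0.13×9.3) / (1 + 0.13×86) = 1.209/12.18 = 0.09926 J/s.
moths: E/h = 5.8/69 = 0.08406 J/s.
0.08406 < 0.09926, so adding moths would lower the average — exclude it.

No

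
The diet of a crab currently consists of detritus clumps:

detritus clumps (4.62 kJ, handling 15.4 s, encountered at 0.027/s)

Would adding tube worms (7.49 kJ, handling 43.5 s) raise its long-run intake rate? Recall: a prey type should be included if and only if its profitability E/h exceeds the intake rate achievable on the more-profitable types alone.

Yes

On detritus clumps alone, R = ΣλE/(1+Σλh) = 0.1247/1.416 = 0.08811 kJ/s.
tube worms: E/h = 7.49/43.5 = 0.1722 kJ/s.
Since 0.1722 > R, including tube worms increases the long-run rate.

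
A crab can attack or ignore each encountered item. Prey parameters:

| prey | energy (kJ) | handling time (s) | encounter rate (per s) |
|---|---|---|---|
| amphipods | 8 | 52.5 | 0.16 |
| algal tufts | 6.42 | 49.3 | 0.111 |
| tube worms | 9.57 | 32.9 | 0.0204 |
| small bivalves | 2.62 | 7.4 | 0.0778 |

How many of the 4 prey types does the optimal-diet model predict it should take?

2

Rank by E/h (kJ/s): small bivalves 0.354, tube worms 0.291, amphipods 0.152, algal tufts 0.13. Include each in turn until the next type's E/h falls below the running intake rate.
Rate on top 1: 0.1294. tube worms: 0.291 > 0.1294 → include.
Rate on top 2: 0.1776. amphipods: 0.152 < 0.1776 → exclude; stop.
Optimal diet: small bivalves, tube worms — 2 of 4 types.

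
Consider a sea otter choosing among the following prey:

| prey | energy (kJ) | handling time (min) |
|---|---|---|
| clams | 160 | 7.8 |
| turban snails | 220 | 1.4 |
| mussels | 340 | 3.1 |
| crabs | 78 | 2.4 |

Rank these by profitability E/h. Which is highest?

turban snails

In descending order of E/h:
turban snails: 220/1.4 = 157 kJ/min
mussels: 340/3.1 = 110 kJ/min
crabs: 78/2.4 = 32.5 kJ/min
clams: 160/7.8 = 20.5 kJ/min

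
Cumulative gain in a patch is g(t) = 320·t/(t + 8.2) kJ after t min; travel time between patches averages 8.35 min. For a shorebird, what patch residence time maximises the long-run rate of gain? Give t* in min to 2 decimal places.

8.27 min

By the marginal value theorem, leave when the instantaneous gain rate g'(t) equals the habitat-wide average g(t)/(T + t).
g'(t) = 320·8.2/(t + 8.2)². Setting 320·8.2/(t+8.2)² = 320t/[(t+8.2)(8.35+t)] gives 8.2(8.35+t) = t(t+8.2), so t² = 8.2×8.35 = 68.47.
t* = √68.47 = 8.275 min.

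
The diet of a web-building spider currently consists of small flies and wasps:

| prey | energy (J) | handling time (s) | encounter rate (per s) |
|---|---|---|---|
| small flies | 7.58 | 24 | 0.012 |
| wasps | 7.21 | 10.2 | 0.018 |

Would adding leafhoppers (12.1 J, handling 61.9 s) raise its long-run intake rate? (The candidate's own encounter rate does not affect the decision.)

Intake rate on the current diet: R = (0.012×7.58 + 0.018×7.21) / (1 + 0.012×24 + 0.018×10.2) = 0.2207/1.472 = 0.15 J/s.
leafhoppers: E/h = 12.1/61.9 = 0.1955 J/s.
0.1955 > 0.15, so adding leafhoppers raises the average — include it.

Yes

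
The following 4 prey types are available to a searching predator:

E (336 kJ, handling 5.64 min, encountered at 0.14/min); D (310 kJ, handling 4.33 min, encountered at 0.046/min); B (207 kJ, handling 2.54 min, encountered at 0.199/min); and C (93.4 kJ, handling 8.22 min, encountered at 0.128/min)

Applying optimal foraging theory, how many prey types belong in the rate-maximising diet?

Rank by E/h (kJ/min): B 81.5, D 71.6, E 59.6, C 11.4. Include each in turn until the next type's E/h falls below the running intake rate.
Rate on top 1: 27.36. D: 71.6 > 27.36 → include.
Rate on top 2: 32.53. E: 59.6 > 32.53 → include.
Rate on top 3: 41.09. C: 11.4 < 41.09 → exclude; stop.
Optimal diet: B, D, E — 3 of 4 types.

3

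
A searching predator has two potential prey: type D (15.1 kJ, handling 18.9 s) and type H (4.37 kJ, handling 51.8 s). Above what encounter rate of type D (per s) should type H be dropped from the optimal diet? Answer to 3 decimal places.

0.006 per s

The zero-one rule: include type H iff E₂/h₂ > λE₁/(1+λh₁). Equality gives the switch point.
λE₁h₂ = E₂ + λE₂h₁ ⇒ λ = E₂/(E₁h₂ − E₂h₁) = 4.37/(782.2 − 82.59) = 0.006247 per s.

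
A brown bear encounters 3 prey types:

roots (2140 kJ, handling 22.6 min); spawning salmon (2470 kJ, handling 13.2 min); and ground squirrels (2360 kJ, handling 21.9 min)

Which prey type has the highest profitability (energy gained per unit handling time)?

In descending order of E/h:
spawning salmon: 2470/13.2 = 187 kJ/min
ground squirrels: 2360/21.9 = 108 kJ/min
roots: 2140/22.6 = 94.7 kJ/min

spawning salmon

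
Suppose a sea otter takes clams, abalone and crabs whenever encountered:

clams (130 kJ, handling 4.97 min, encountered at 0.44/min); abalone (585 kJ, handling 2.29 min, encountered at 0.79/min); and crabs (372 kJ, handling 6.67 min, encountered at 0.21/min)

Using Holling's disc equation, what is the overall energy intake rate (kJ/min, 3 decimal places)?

93.404 kJ/min

R = (0.44×130 + 0.79×585 + 0.21×372) / (1 + 0.44×4.97 + 0.79×2.29 + 0.21×6.67) = 597.5/6.397 = 93.4 kJ/min.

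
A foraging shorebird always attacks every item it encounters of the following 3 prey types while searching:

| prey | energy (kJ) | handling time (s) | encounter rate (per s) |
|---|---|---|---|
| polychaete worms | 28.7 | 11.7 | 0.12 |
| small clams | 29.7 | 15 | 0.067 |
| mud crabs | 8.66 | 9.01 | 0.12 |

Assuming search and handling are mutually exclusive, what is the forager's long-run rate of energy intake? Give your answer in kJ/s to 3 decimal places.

1.442 kJ/s

R = (0.12×28.7 + 0.067×29.7 + 0.12×8.66) / (1 + 0.12×11.7 + 0.067×15 + 0.12×9.01) = 6.473/4.49 = 1.442 kJ/s.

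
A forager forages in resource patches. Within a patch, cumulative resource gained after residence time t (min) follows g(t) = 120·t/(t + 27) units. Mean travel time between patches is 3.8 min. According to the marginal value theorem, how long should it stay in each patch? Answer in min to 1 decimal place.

10.1 min

Optimal t* satisfies g'(t*) = g(t*)/(T + t*).
g'(t) = 120·27/(t + 27)². Setting 120·27/(t+27)² = 120t/[(t+27)(3.8+t)] gives 27(3.8+t) = t(t+27), so t² = 27×3.8 = 102.6.
t* = √102.6 = 10.13 min.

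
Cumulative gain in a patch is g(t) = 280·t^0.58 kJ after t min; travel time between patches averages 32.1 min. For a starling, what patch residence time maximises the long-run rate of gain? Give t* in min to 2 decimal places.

Optimal t* satisfies g'(t*) = g(t*)/(T + t*).
g'(t) = 0.58·280·t^-0.42. Setting 0.58·280·t^-0.42 = 280·t^0.58/(32.1+t) gives 0.58(32.1+t) = t, so 0.42·t = 0.58×32.1.
t* = 0.58×32.1/0.42 = 44.33 min.

44.33 min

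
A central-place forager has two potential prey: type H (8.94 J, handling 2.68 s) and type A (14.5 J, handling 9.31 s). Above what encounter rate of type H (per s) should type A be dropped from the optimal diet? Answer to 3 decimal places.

0.327 per s

The zero-one rule: include type A iff E₂/h₂ > λE₁/(1+λh₁). Equality gives the switch point.
λE₁h₂ = E₂ + λE₂h₁ ⇒ λ = E₂/(E₁h₂ − E₂h₁) = 14.5/(83.23 − 38.86) = 0.3268 per s.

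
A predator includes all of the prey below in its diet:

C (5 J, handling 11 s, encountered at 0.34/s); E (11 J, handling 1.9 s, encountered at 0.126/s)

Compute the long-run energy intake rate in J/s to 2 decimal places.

0.62 J/s

R = (0.34×5 + 0.126×11) / (1 + 0.34×11 + 0.126×1.9) = 3.086/4.979 = 0.6198 J/s.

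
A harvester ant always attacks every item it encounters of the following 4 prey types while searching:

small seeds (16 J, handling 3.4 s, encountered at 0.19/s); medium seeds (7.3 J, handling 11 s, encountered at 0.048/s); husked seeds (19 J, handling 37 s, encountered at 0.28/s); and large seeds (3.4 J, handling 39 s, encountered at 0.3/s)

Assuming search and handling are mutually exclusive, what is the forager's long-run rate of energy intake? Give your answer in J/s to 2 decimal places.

R = Σλ_iE_i / (1 + Σλ_ih_i)
Numerator: 0.19×16 + 0.048×7.3 + 0.28×19 + 0.3×3.4 = 9.73
Denominator: 1 + 0.19×3.4 + 0.048×11 + 0.28×37 + 0.3×39 = 24.23
R = 9.73/24.23 = 0.4015 J/s

0.40 J/s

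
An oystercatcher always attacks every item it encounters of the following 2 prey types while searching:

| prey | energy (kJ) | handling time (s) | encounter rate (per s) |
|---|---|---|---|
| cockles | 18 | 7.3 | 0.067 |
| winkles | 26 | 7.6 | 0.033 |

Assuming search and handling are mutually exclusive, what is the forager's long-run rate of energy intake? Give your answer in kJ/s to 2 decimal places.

R = (0.067×18 + 0.033×26) / (1 + 0.067×7.3 + 0.033×7.6) = 2.064/1.74 = 1.186 kJ/s.

1.19 kJ/s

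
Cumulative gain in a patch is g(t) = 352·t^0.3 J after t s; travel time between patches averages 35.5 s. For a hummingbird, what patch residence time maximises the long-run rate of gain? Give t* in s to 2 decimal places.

15.21 s

Maximise g(t)/(T+t): set derivative to zero → g'(t)(T+t) = g(t).
g'(t) = 0.3·352·t^-0.7. Setting 0.3·352·t^-0.7 = 352·t^0.3/(35.5+t) gives 0.3(35.5+t) = t, so 0.70·t = 0.3×35.5.
t* = 0.3×35.5/0.70 = 15.21 s.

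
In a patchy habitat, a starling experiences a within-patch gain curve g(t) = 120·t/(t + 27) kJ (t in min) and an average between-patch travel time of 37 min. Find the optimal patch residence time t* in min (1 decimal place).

By the marginal value theorem, leave when the instantaneous gain rate g'(t) equals the habitat-wide average g(t)/(T + t).
g'(t) = 120·27/(t + 27)². Setting 120·27/(t+27)² = 120t/[(t+27)(37+t)] gives 27(37+t) = t(t+27), so t² = 27×37 = 999.
t* = √999 = 31.61 min.

31.6 min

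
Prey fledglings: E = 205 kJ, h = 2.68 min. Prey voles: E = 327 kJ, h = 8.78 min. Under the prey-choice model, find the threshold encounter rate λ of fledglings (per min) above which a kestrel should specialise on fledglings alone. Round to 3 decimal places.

0.354 per min

The zero-one rule: include voles iff E₂/h₂ > λE₁/(1+λh₁). Equality gives the switch point.
λE₁h₂ = E₂ + λE₂h₁ ⇒ λ = E₂/(E₁h₂ − E₂h₁) = 327/(1800 − 876.4) = 0.3541 per min.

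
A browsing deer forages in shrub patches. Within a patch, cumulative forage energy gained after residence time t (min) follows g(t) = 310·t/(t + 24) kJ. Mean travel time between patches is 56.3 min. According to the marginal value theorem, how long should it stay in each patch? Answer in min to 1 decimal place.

By the marginal value theorem, leave when the instantaneous gain rate g'(t) equals the habitat-wide average g(t)/(T + t).
g'(t) = 310·24/(t + 24)². Setting 310·24/(t+24)² = 310t/[(t+24)(56.3+t)] gives 24(56.3+t) = t(t+24), so t² = 24×56.3 = 1351.
t* = √1351 = 36.76 min.

36.8 min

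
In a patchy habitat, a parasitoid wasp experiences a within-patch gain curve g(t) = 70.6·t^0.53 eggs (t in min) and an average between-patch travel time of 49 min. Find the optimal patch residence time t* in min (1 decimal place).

Maximise g(t)/(T+t): set derivative to zero → g'(t)(T+t) = g(t).
g'(t) = 0.53·70.6·t^-0.47. Setting 0.53·70.6·t^-0.47 = 70.6·t^0.53/(49+t) gives 0.53(49+t) = t, so 0.47·t = 0.53×49.
t* = 0.53×49/0.47 = 55.26 min.

55.3 min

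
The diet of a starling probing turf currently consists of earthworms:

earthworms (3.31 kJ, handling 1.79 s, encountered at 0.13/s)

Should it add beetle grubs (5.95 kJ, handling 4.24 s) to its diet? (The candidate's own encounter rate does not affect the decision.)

Yes

On earthworms alone, R = ΣλE/(1+Σλh) = 0.4303/1.233 = 0.3491 kJ/s.
Profitability of beetle grubs: 5.95/4.24 = 1.403 kJ/s.
1.403 > 0.3491, so adding beetle grubs raises the average — include it.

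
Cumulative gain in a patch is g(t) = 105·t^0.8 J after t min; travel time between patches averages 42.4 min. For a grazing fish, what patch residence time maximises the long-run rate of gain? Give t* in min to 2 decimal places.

169.60 min

Maximise g(t)/(T+t): set derivative to zero → g'(t)(T+t) = g(t).
g'(t) = 0.8·105·t^-0.2. Setting 0.8·105·t^-0.2 = 105·t^0.8/(42.4+t) gives 0.8(42.4+t) = t, so 0.20·t = 0.8×42.4.
t* = 0.8×42.4/0.20 = 169.6 min.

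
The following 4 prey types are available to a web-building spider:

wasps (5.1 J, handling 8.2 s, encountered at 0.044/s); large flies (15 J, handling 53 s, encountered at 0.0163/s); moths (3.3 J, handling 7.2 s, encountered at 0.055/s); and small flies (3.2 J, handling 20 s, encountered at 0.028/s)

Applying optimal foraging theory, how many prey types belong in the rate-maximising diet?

3

Rank by E/h (J/s): wasps 0.622, moths 0.458, large flies 0.283, small flies 0.16. Include each in turn until the next type's E/h falls below the running intake rate.
Rate on top 1: 0.1649. moths: 0.458 > 0.1649 → include.
Rate on top 2: 0.231. large flies: 0.283 > 0.231 → include.
Rate on top 3: 0.2482. small flies: 0.16 < 0.2482 → exclude; stop.
Optimal diet: wasps, moths, large flies — 3 of 4 types.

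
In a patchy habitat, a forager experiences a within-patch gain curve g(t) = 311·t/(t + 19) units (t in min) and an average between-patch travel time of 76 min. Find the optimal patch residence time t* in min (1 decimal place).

38.0 min

Optimal t* satisfies g'(t*) = g(t*)/(T + t*).
g'(t) = 311·19/(t + 19)². Setting 311·19/(t+19)² = 311t/[(t+19)(76+t)] gives 19(76+t) = t(t+19), so t² = 19×76 = 1444.
t* = √1444 = 38 min.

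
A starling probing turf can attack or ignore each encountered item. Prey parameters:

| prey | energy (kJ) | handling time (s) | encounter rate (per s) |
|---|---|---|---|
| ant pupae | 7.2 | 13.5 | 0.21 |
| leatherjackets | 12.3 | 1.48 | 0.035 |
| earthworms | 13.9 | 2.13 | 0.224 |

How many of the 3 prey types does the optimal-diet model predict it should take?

E/h in descending order: leatherjackets 8.31, earthworms 6.53, ant pupae 0.533 kJ/s. The optimal diet is the largest prefix of this list for which every included type satisfies E_i/h_i > R on the types above it.
Rate on top 1: 0.4093. earthworms: 6.53 > 0.4093 → include.
Rate on top 2: 2.318. ant pupae: 0.533 < 2.318 → exclude; stop.
Optimal diet: leatherjackets, earthworms — 2 of 3 types.

2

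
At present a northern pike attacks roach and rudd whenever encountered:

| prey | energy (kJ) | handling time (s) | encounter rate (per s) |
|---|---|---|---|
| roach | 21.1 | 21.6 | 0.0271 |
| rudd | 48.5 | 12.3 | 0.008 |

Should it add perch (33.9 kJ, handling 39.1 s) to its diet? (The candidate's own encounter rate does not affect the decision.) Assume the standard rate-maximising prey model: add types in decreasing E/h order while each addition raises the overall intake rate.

On roach and rudd alone, R = ΣλE/(1+Σλh) = 0.9598/1.684 = 0.57 kJ/s.
Profitability of perch: 33.9/39.1 = 0.867 kJ/s.
Since 0.867 > R, including perch increases the long-run rate.

Yes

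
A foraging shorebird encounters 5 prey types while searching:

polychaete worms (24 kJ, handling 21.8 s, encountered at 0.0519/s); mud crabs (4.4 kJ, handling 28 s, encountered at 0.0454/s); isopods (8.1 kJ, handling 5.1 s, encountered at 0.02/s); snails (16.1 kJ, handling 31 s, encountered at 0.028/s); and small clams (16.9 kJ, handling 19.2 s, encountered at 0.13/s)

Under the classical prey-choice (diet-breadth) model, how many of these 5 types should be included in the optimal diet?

3

Rank by E/h (kJ/s): isopods 1.59, polychaete worms 1.1, small clams 0.88, snails 0.519, mud crabs 0.157. Include each in turn until the next type's E/h falls below the running intake rate.
Rate on top 1: 0.147. polychaete worms: 1.1 > 0.147 → include.
Rate on top 2: 0.6302. small clams: 0.88 > 0.6302 → include.
Rate on top 3: 0.7622. snails: 0.519 < 0.7622 → exclude; stop.
Optimal diet: isopods, polychaete worms, small clams — 3 of 5 types.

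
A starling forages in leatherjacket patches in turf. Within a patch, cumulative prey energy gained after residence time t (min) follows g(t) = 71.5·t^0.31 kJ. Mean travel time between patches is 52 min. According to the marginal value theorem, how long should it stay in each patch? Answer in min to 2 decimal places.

Maximise g(t)/(T+t): set derivative to zero → g'(t)(T+t) = g(t).
g'(t) = 0.31·71.5·t^-0.69. Setting 0.31·71.5·t^-0.69 = 71.5·t^0.31/(52+t) gives 0.31(52+t) = t, so 0.69·t = 0.31×52.
t* = 0.31×52/0.69 = 23.36 min.

23.36 min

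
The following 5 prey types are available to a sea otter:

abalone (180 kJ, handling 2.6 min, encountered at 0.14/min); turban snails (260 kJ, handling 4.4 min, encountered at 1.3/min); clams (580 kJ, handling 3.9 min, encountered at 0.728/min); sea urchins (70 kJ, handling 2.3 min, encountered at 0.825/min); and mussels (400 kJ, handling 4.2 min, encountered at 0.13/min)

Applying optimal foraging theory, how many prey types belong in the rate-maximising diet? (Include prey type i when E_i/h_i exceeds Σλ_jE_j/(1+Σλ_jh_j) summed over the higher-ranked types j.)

1

Rank by E/h (kJ/min): clams 149, mussels 95.2, abalone 69.2, turban snails 59.1, sea urchins 30.4. Include each in turn until the next type's E/h falls below the running intake rate.
Rate on top 1: 110. mussels: 95.2 < 110 → exclude; stop.
Optimal diet: clams — 1 of 5 types.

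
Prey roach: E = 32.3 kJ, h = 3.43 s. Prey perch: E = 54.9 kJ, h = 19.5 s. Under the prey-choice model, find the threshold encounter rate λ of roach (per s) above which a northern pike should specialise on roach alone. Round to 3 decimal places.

0.124 per s

The zero-one rule: include perch iff E₂/h₂ > λE₁/(1+λh₁). Equality gives the switch point.
λE₁h₂ = E₂ + λE₂h₁ ⇒ λ = E₂/(E₁h₂ − E₂h₁) = 54.9/(629.8 − 188.3) = 0.1243 per s.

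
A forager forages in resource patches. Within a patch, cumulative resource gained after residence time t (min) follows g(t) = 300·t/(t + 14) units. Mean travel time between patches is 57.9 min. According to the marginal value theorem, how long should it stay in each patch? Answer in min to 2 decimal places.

Maximise g(t)/(T+t): set derivative to zero → g'(t)(T+t) = g(t).
g'(t) = 300·14/(t + 14)². Setting 300·14/(t+14)² = 300t/[(t+14)(57.9+t)] gives 14(57.9+t) = t(t+14), so t² = 14×57.9 = 810.6.
t* = √810.6 = 28.47 min.

28.47 min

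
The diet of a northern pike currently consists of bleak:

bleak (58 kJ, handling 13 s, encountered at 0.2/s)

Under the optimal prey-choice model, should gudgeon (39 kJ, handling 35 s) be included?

On bleak alone, R = ΣλE/(1+Σλh) = 11.6/3.6 = 3.222 kJ/s.
gudgeon: E/h = 39/35 = 1.114 kJ/s.
Since 1.114 < R, time spent handling gudgeon is better spent searching.

No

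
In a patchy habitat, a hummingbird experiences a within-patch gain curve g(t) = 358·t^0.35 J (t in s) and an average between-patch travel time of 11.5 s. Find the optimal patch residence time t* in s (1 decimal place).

Maximise g(t)/(T+t): set derivative to zero → g'(t)(T+t) = g(t).
g'(t) = 0.35·358·t^-0.65. Setting 0.35·358·t^-0.65 = 358·t^0.35/(11.5+t) gives 0.35(11.5+t) = t, so 0.65·t = 0.35×11.5.
t* = 0.35×11.5/0.65 = 6.192 s.

6.2 s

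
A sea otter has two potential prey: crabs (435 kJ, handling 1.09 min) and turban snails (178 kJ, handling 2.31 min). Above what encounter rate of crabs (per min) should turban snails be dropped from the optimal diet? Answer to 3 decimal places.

0.220 per min

At the threshold, the rate on crabs alone equals the profitability of turban snails: λ·435/(1 + λ·1.09) = 178/2.31 = 77.06.
Rearranging, λ(435 − 77.06×1.09) = 77.06, so λ = 77.06/351 = 0.2195 per min.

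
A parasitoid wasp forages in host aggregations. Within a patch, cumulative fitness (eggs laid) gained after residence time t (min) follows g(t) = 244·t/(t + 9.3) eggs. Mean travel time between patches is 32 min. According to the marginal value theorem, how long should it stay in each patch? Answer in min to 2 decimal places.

By the marginal value theorem, leave when the instantaneous gain rate g'(t) equals the habitat-wide average g(t)/(T + t).
g'(t) = 244·9.3/(t + 9.3)². Setting 244·9.3/(t+9.3)² = 244t/[(t+9.3)(32+t)] gives 9.3(32+t) = t(t+9.3), so t² = 9.3×32 = 297.6.
t* = √297.6 = 17.25 min.

17.25 min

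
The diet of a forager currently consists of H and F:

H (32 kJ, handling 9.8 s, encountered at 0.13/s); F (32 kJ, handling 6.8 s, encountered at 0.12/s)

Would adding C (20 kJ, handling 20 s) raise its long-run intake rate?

No

On H and F alone, R = ΣλE/(1+Σλh) = 8/3.09 = 2.589 kJ/s.
C: E/h = 20/20 = 1 kJ/s.
Since 1 < R, time spent handling C is better spent searching.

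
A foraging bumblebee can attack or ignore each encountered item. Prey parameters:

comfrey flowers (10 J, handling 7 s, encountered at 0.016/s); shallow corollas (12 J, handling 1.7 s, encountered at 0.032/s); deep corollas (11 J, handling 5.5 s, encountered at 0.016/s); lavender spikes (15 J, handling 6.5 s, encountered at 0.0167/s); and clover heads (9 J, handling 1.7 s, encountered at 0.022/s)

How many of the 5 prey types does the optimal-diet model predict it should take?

Profitabilities (E/h, J/s): shallow corollas 7.06, clover heads 5.29, lavender spikes 2.31, deep corollas 2, comfrey flowers 1.43. Add prey in this order while the next type's profitability exceeds the intake rate on those already taken.
Rate on top 1: 0.3642. clover heads: 5.29 > 0.3642 → include.
Rate on top 2: 0.5331. lavender spikes: 2.31 > 0.5331 → include.
Rate on top 3: 0.6935. deep corollas: 2 > 0.6935 → include.
Rate on top 4: 0.7828. comfrey flowers: 1.43 > 0.7828 → include.
Optimal diet: shallow corollas, clover heads, lavender spikes, deep corollas, comfrey flowers — 5 of 5 types.

5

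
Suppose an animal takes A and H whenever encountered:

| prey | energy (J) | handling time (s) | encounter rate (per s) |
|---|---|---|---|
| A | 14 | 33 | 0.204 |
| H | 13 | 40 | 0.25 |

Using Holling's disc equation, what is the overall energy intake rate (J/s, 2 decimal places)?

0.34 J/s

R = (0.204×14 + 0.25×13) / (1 + 0.204×33 + 0.25×40) = 6.106/17.73 = 0.3443 J/s.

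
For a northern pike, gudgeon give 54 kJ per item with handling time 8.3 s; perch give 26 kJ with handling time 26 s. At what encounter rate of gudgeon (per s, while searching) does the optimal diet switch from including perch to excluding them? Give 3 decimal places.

At the threshold, the rate on gudgeon alone equals the profitability of perch: λ·54/(1 + λ·8.3) = 26/26 = 1.
Rearranging, λ(54 − 1×8.3) = 1, so λ = 1/45.7 = 0.02188 per s.

0.022 per s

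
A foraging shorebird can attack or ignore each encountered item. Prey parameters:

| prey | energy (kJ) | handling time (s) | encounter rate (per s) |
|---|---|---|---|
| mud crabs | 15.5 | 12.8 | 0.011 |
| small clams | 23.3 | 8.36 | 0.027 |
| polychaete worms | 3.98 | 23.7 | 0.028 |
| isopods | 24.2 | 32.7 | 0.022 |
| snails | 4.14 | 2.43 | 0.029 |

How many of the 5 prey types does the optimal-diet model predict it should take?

4

E/h in descending order: small clams 2.79, snails 1.7, mud crabs 1.21, isopods 0.74, polychaete worms 0.168 kJ/s. The optimal diet is the largest prefix of this list for which every included type satisfies E_i/h_i > R on the types above it.
Rate on top 1: 0.5132. snails: 1.7 > 0.5132 → include.
Rate on top 2: 0.578. mud crabs: 1.21 > 0.578 → include.
Rate on top 3: 0.64. isopods: 0.74 > 0.64 → include.
Rate on top 4: 0.6734. polychaete worms: 0.168 < 0.6734 → exclude; stop.
Optimal diet: small clams, snails, mud crabs, isopods — 4 of 5 types.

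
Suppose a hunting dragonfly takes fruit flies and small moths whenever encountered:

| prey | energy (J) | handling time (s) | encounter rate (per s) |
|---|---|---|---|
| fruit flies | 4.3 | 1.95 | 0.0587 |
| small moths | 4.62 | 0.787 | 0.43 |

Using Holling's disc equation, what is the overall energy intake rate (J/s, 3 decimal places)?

1.541 J/s

Energy encountered per unit search time: 0.0587×4.3 + 0.43×4.62 = 2.239 J/s.
Handling time per unit search time: 0.0587×1.95 + 0.43×0.787 = 0.4529.
Rate = 2.239/(1 + 0.4529) = 1.541 J/s.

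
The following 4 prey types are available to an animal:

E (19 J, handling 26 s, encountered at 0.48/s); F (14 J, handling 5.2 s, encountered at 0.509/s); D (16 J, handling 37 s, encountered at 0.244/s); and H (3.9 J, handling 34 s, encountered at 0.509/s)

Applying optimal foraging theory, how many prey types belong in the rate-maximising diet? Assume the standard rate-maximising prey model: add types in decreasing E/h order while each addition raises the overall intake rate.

E/h in descending order: F 2.69, E 0.731, D 0.432, H 0.115 J/s. The optimal diet is the largest prefix of this list for which every included type satisfies E_i/h_i > R on the types above it.
Rate on top 1: 1.954. E: 0.731 < 1.954 → exclude; stop.
Optimal diet: F — 1 of 4 types.

1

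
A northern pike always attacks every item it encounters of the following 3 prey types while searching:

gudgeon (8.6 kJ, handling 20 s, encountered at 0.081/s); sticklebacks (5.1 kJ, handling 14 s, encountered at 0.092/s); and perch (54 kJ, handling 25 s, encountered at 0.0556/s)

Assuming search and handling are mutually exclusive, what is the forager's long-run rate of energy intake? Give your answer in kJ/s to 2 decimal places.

0.79 kJ/s

Energy encountered per unit search time: 0.081×8.6 + 0.092×5.1 + 0.0556×54 = 4.168 kJ/s.
Handling time per unit search time: 0.081×20 + 0.092×14 + 0.0556×25 = 4.298.
Rate = 4.168/(1 + 4.298) = 0.7867 kJ/s.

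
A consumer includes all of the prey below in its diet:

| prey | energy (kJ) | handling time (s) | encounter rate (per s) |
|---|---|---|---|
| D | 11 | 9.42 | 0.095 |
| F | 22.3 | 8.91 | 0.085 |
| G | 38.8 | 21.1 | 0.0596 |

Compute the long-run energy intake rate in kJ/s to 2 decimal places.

1.34 kJ/s

R = Σλ_iE_i / (1 + Σλ_ih_i)
Numerator: 0.095×11 + 0.085×22.3 + 0.0596×38.8 = 5.253
Denominator: 1 + 0.095×9.42 + 0.085×8.91 + 0.0596×21.1 = 3.91
R = 5.253/3.91 = 1.344 kJ/s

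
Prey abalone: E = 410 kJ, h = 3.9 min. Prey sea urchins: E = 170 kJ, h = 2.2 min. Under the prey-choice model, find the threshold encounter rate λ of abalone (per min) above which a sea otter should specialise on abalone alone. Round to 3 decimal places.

0.711 per min

Drop sea urchins once their profitability E₂/h₂ falls below the rate achievable on abalone alone: E₂/h₂ = λE₁/(1 + λh₁).
Solve for λ: λE₁h₂ = E₂(1 + λh₁) → λ(E₁h₂ − E₂h₁) = E₂ → λ = E₂/(E₁h₂ − E₂h₁).
λ = 170/(410×2.2 − 170×3.9) = 170/239 = 0.7113 per min.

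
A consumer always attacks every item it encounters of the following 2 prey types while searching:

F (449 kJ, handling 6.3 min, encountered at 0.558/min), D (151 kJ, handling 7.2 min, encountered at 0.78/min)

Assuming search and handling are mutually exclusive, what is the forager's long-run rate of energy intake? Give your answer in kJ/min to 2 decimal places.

R = Σλ_iE_i / (1 + Σλ_ih_i)
Numerator: 0.558×449 + 0.78×151 = 368.3
Denominator: 1 + 0.558×6.3 + 0.78×7.2 = 10.13
R = 368.3/10.13 = 36.35 kJ/min

36.35 kJ/min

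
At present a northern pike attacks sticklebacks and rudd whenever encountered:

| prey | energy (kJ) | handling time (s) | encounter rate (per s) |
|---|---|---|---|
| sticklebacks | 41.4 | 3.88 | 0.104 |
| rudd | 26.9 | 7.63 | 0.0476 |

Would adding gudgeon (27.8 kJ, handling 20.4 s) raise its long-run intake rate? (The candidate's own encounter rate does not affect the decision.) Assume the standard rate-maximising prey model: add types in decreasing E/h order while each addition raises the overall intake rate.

Current rate: (0.104×41.4 + 0.0476×26.9)/(1 + 0.104×3.88 + 0.0476×7.63) = 3.162 kJ/s.
gudgeon: E/h = 27.8/20.4 = 1.363 kJ/s.
1.363 < 3.162, so adding gudgeon would lower the average — exclude it.

No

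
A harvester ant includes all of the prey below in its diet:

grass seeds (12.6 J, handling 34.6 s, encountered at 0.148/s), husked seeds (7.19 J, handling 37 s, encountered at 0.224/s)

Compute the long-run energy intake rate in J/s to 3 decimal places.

R = Σλ_iE_i / (1 + Σλ_ih_i)
Numerator: 0.148×12.6 + 0.224×7.19 = 3.475
Denominator: 1 + 0.148×34.6 + 0.224×37 = 14.41
R = 3.475/14.41 = 0.2412 J/s

0.241 J/s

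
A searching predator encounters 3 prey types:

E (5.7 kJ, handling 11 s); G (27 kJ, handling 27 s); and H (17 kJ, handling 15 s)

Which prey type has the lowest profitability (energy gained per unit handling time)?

In descending order of E/h:
H: 17/15 = 1.13 kJ/s
G: 27/27 = 1 kJ/s
E: 5.7/11 = 0.518 kJ/s

E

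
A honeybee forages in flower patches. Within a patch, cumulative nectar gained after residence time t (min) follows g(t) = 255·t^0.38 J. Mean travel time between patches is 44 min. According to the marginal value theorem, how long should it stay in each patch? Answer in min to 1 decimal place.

27.0 min

Optimal t* satisfies g'(t*) = g(t*)/(T + t*).
g'(t) = 0.38·255·t^-0.62. Setting 0.38·255·t^-0.62 = 255·t^0.38/(44+t) gives 0.38(44+t) = t, so 0.62·t = 0.38×44.
t* = 0.38×44/0.62 = 26.97 min.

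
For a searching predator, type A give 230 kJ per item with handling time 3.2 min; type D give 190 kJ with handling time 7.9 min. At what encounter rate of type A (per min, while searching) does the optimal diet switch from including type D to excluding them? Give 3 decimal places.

Drop type D once their profitability E₂/h₂ falls below the rate achievable on type A alone: E₂/h₂ = λE₁/(1 + λh₁).
Solve for λ: λE₁h₂ = E₂(1 + λh₁) → λ(E₁h₂ − E₂h₁) = E₂ → λ = E₂/(E₁h₂ − E₂h₁).
λ = 190/(230×7.9 − 190×3.2) = 190/1209 = 0.1572 per min.

0.157 per min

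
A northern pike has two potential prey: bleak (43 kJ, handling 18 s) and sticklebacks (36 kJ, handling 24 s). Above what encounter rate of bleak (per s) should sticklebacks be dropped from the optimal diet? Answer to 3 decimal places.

0.094 per s

At the threshold, the rate on bleak alone equals the profitability of sticklebacks: λ·43/(1 + λ·18) = 36/24 = 1.5.
Rearranging, λ(43 − 1.5×18) = 1.5, so λ = 1.5/16 = 0.09375 per s.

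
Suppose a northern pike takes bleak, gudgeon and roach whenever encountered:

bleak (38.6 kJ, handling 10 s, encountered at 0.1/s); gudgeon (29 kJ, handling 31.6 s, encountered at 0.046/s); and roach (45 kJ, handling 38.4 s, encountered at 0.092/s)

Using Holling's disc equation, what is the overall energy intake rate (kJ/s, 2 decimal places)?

1.34 kJ/s

Energy encountered per unit search time: 0.1×38.6 + 0.046×29 + 0.092×45 = 9.334 kJ/s.
Handling time per unit search time: 0.1×10 + 0.046×31.6 + 0.092×38.4 = 5.986.
Rate = 9.334/(1 + 5.986) = 1.336 kJ/s.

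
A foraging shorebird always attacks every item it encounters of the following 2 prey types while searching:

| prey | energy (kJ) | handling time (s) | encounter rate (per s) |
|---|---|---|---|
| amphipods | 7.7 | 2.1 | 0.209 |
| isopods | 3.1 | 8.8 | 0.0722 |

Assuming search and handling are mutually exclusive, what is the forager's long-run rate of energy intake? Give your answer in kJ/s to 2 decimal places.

Energy encountered per unit search time: 0.209×7.7 + 0.0722×3.1 = 1.833 kJ/s.
Handling time per unit search time: 0.209×2.1 + 0.0722×8.8 = 1.074.
Rate = 1.833/(1 + 1.074) = 0.8837 kJ/s.

0.88 kJ/s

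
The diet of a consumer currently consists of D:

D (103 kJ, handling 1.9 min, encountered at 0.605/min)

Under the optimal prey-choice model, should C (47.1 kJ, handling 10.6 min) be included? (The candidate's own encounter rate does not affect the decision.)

No

Intake rate on the current diet: R = (0.605×103) / (1 + 0.605×1.9) = 62.31/2.149 = 28.99 kJ/min.
Profitability of C: 47.1/10.6 = 4.443 kJ/min.
Since 4.443 < R, time spent handling C is better spent searching.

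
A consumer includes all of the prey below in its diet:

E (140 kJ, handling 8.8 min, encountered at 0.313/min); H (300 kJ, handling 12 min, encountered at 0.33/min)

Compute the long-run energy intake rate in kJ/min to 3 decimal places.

18.513 kJ/min

R = (0.313×140 + 0.33×300) / (1 + 0.313×8.8 + 0.33×12) = 142.8/7.714 = 18.51 kJ/min.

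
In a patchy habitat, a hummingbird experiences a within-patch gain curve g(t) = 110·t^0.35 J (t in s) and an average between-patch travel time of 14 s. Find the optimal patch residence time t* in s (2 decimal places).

7.54 s

Optimal t* satisfies g'(t*) = g(t*)/(T + t*).
g'(t) = 0.35·110·t^-0.65. Setting 0.35·110·t^-0.65 = 110·t^0.35/(14+t) gives 0.35(14+t) = t, so 0.65·t = 0.35×14.
t* = 0.35×14/0.65 = 7.538 s.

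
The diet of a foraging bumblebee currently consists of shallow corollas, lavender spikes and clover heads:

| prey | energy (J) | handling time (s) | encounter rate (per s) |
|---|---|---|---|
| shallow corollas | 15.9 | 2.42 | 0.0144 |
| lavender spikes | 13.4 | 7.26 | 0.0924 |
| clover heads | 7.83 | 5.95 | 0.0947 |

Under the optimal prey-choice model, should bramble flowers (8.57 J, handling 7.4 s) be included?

Yes

On shallow corollas, lavender spikes and clover heads alone, R = ΣλE/(1+Σλh) = 2.209/2.269 = 0.9733 J/s.
bramble flowers: E/h = 8.57/7.4 = 1.158 J/s.
1.158 > 0.9733, so adding bramble flowers raises the average — include it.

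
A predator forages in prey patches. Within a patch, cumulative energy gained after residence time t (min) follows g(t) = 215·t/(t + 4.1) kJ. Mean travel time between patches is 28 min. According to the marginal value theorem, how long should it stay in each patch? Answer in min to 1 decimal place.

10.7 min

By the marginal value theorem, leave when the instantaneous gain rate g'(t) equals the habitat-wide average g(t)/(T + t).
g'(t) = 215·4.1/(t + 4.1)². Setting 215·4.1/(t+4.1)² = 215t/[(t+4.1)(28+t)] gives 4.1(28+t) = t(t+4.1), so t² = 4.1×28 = 114.8.
t* = √114.8 = 10.71 min.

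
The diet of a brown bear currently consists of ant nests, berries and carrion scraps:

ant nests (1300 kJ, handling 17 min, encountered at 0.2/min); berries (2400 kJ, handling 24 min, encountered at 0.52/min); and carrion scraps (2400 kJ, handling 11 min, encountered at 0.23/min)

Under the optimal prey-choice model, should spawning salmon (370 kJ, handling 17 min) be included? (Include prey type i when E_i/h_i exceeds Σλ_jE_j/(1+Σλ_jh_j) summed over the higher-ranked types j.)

No

Current rate: (0.2×1300 + 0.52×2400 + 0.23×2400)/(1 + 0.2×17 + 0.52×24 + 0.23×11) = 106.1 kJ/min.
Profitability of spawning salmon: 370/17 = 21.76 kJ/min.
21.76 < 106.1, so adding spawning salmon would lower the average — exclude it.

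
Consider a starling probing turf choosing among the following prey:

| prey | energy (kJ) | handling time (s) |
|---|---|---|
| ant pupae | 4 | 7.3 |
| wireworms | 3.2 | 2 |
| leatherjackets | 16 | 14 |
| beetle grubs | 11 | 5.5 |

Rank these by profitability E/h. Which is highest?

beetle grubs

Profitability E/h (kJ/s): ant pupae = 4/7.3 = 0.548, wireworms = 3.2/2 = 1.6, leatherjackets = 16/14 = 1.14, beetle grubs = 11/5.5 = 2.
Ranked: beetle grubs > wireworms > leatherjackets > ant pupae.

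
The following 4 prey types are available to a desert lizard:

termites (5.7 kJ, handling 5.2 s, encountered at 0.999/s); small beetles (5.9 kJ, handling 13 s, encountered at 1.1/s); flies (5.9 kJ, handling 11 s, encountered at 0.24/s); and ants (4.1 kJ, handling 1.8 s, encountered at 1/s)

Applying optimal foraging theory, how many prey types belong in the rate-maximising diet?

1

Profitabilities (E/h, kJ/s): ants 2.28, termites 1.1, flies 0.536, small beetles 0.454. Add prey in this order while the next type's profitability exceeds the intake rate on those already taken.
Rate on top 1: 1.464. termites: 1.1 < 1.464 → exclude; stop.
Optimal diet: ants — 1 of 4 types.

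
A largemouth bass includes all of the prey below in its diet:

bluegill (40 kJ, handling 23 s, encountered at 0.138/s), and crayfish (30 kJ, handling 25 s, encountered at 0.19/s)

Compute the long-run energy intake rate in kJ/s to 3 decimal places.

Energy encountered per unit search time: 0.138×40 + 0.19×30 = 11.22 kJ/s.
Handling time per unit search time: 0.138×23 + 0.19×25 = 7.924.
Rate = 11.22/(1 + 7.924) = 1.257 kJ/s.

1.257 kJ/s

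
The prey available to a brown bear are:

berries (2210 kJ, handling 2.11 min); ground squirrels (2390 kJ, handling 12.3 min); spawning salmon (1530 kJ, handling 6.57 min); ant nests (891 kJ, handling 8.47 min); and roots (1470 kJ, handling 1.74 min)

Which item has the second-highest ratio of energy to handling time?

roots

Profitability E/h (kJ/min): berries = 2210/2.11 = 1.05e+03, ground squirrels = 2390/12.3 = 194, spawning salmon = 1530/6.57 = 233, ant nests = 891/8.47 = 105, roots = 1470/1.74 = 845.
Ranked: berries > roots > spawning salmon > ground squirrels > ant nests.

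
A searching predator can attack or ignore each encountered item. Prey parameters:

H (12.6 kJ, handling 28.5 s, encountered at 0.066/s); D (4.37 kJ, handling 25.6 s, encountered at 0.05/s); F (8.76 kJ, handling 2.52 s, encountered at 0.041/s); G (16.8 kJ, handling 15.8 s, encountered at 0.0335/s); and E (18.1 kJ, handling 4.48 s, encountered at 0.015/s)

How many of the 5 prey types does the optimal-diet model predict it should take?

3

E/h in descending order: E 4.04, F 3.48, G 1.06, H 0.442, D 0.171 kJ/s. The optimal diet is the largest prefix of this list for which every included type satisfies E_i/h_i > R on the types above it.
Rate on top 1: 0.2544. F: 3.48 > 0.2544 → include.
Rate on top 2: 0.5388. G: 1.06 > 0.5388 → include.
Rate on top 3: 0.7021. H: 0.442 < 0.7021 → exclude; stop.
Optimal diet: E, F, G — 3 of 5 types.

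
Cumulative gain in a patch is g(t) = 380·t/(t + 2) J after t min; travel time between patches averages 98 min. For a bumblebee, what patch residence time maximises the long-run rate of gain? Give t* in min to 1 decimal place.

14.0 min

Maximise g(t)/(T+t): set derivative to zero → g'(t)(T+t) = g(t).
g'(t) = 380·2/(t + 2)². Setting 380·2/(t+2)² = 380t/[(t+2)(98+t)] gives 2(98+t) = t(t+2), so t² = 2×98 = 196.
t* = √196 = 14 min.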